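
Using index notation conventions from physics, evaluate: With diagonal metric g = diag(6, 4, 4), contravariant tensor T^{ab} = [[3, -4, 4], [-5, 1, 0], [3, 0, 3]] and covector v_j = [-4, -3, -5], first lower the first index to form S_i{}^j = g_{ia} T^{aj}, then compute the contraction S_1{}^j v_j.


Step 1: lower the first index. For a diagonal metric, g_{ia} T^{aj} = g_{ii} T^{ij} (no sum on i).
g_{11} = 6
S_1{}^1 = 6 * T^{11} = 6 * 3 = 18
S_1{}^2 = 6 * T^{12} = 6 * -4 = -24
S_1{}^3 = 6 * T^{13} = 6 * 4 = 24
Step 2: contract S_1{}^j with v_j.
S_1{}^1 * v_1 = 18 * -4 = -72
S_1{}^2 * v_2 = -24 * -3 = 72
S_1{}^3 * v_3 = 24 * -5 = -120
Result = -72 + 72 + -120 = -120

-120


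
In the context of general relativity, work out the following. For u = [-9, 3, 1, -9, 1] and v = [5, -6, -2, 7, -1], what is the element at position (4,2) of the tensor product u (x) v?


The outer product entry T_{ij} = u_i * v_j.
We need i=4, j=2.
u_4 = -9, v_2 = -6
T_{4,2} = -9 * -6 = 54

54


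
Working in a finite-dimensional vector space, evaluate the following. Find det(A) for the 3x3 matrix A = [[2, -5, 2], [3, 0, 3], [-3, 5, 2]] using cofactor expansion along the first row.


Expanding along the first row, det(A) = a11*M_11 - a12*M_12 + a13*M_13, where M_1j is the (1,j) minor.
Minor M_11 = 0*2 - 3*5 = -15
Minor M_12 = 3*2 - 3*-3 = 15
Minor M_13 = 3*5 - 0*-3 = 15
det = 2*(-15) - -5*(15) + 2*(15)
    = -30 - -75 + 30
    = 75

75


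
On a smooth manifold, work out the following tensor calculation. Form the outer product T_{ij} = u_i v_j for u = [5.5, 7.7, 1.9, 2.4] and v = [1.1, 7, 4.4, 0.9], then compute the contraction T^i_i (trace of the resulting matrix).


The outer product gives T_{ij} = u_i v_j.
The trace (contraction) is Tr(T) = sum_i T_{ii} = sum_i u_i v_i.
Diagonal entries:
T_{11} = u_1 * v_1 = 5.5 * 1.1 = 6.05
T_{22} = u_2 * v_2 = 7.7 * 7 = 53.9
T_{33} = u_3 * v_3 = 1.9 * 4.4 = 8.36
T_{44} = u_4 * v_4 = 2.4 * 0.9 = 2.16
Tr(T) = 6.05 + 53.9 + 8.36 + 2.16 = 70.47

70.47


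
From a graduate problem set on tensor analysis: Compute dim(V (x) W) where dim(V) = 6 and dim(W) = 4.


The dimension of a tensor product is the product of dimensions.
dim(V) = 6, dim(W) = 4
dim(V (x) W) = 6 * 4 = 24

24


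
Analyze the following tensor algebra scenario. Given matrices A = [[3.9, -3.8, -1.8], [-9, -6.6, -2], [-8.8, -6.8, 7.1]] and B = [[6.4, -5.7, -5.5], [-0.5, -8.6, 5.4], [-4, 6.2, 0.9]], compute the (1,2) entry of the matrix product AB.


(AB)_{ij} = sum_k A_{ik} B_{kj}.
For i=1, j=2:
A_{11} * B_{12} = 3.9 * -5.7 = -22.23
A_{12} * B_{22} = -3.8 * -8.6 = 32.68
A_{13} * B_{32} = -1.8 * 6.2 = -11.16
Sum = -22.23 + 32.68 + -11.16 = -0.71

-0.71


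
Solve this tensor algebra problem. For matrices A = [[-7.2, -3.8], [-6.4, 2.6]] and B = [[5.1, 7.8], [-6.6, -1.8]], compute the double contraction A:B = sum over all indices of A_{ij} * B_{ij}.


A:B = sum over all i,j of A_{ij} * B_{ij}.
Row 1: -7.2*5.1=-36.72, -3.8*7.8=-29.64 => row sum = -66.36
Row 2: -6.4*-6.6=42.24, 2.6*-1.8=-4.68 => row sum = 37.56
Total = -66.36 + 37.56 = -28.8

-28.8


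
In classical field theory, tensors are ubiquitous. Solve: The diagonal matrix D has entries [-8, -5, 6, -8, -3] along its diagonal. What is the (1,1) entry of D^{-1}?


For a diagonal matrix, the inverse has entries (D^{-1})_{ii} = 1/d_{ii}.
The diagonal entries are: d_{11} = -8, d_{22} = -5, d_{33} = 6, d_{44} = -8, d_{55} = -3
We need (D^{-1})_{11} = 1/d_{11} = 1/-8 = -1/8

-1/8


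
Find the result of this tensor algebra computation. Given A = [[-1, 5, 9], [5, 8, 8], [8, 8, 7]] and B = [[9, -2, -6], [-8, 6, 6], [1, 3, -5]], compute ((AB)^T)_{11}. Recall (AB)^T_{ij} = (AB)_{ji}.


(AB)^T_{ij} = (AB)_{ji} = sum_k A_{jk} B_{ki}.
For i=1, j=1 we need (AB)_{11}:
A_{11} * B_{11} = -1 * 9 = -9
A_{12} * B_{21} = 5 * -8 = -40
A_{13} * B_{31} = 9 * 1 = 9
Sum = -9 + -40 + 9 = -40

-40


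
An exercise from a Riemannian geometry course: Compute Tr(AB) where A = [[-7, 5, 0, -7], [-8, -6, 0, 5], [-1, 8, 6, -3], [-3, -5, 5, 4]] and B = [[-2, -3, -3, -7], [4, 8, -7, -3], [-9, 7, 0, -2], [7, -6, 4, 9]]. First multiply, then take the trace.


Tr(AB) = sum_i (AB)_{ii} where (AB)_{ii} = sum_k A_{ik} B_{ki}.
(AB)_{11} = -7*-2 + 5*4 + 0*-9 + -7*7 = -15
(AB)_{22} = -8*-3 + -6*8 + 0*7 + 5*-6 = -54
(AB)_{33} = -1*-3 + 8*-7 + 6*0 + -3*4 = -65
(AB)_{44} = -3*-7 + -5*-3 + 5*-2 + 4*9 = 62
Tr(AB) = -15 + -54 + -65 + 62 = -72

-72


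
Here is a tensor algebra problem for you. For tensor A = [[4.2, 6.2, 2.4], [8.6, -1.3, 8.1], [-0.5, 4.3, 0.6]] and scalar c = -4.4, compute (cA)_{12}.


Scalar multiplication: (cA)_{ij} = c * A_{ij}.
c = -4.4
A_{12} = 6.2
(cA)_{12} = -4.4 * 6.2 = -27.28

-27.28


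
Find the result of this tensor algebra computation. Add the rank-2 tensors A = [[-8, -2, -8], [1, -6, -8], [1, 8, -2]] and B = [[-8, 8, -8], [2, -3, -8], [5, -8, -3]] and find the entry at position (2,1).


Tensor addition is component-wise: (A + B)_{ij} = A_{ij} + B_{ij}.
A_{21} = 1
B_{21} = 2
(A + B)_{21} = 1 + 2 = 3

3


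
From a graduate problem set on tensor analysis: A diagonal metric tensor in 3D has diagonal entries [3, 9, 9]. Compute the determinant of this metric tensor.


For a diagonal metric, the determinant is the product of diagonal entries.
Diagonal entries: 3, 9, 9
det(g) = 3 * 9 * 9 = 243

243


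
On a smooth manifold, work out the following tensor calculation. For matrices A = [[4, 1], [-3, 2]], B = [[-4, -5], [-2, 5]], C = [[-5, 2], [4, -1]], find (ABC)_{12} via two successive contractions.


(ABC)_{12} = sum_m (AB)_{1m} C_{m2}. First compute row 1 of AB.
(AB)_{11} = 4*-4 + 1*-2 = -18
(AB)_{12} = 4*-5 + 1*5 = -15
Now contract with column 2 of C:
(AB)_{11} * C_{12} = -18 * 2 = -36
(AB)_{12} * C_{22} = -15 * -1 = 15
(ABC)_{12} = -36 + 15 = -21

-21


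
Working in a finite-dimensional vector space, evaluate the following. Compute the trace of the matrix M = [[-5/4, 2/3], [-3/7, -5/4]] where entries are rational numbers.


The trace is the sum of diagonal entries.
Diagonal: M[1,1] = -5/4, M[2,2] = -5/4
Tr(M) = -5/4 + -5/4
Computing step by step:
After adding M[1,1]: -5/4
After adding M[2,2]: -5/2
Tr(M) = -5/2

-5/2


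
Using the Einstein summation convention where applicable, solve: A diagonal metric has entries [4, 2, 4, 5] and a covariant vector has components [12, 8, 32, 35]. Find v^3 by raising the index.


To raise an index with a diagonal metric: v^i = v_i / g_{ii}.
For index 3: v_3 = 32, g_{33} = 4
v^3 = 32 / 4 = 8

8


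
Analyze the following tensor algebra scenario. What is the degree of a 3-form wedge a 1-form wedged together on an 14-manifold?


The degree of a wedge product is the sum of the degrees of the individual forms.
Degrees: 3, 1
Total degree = 3 + 1 = 4

4


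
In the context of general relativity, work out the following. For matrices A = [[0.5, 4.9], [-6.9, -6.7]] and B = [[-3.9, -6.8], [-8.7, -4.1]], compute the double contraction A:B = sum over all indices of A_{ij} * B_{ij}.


A:B = sum over all i,j of A_{ij} * B_{ij}.
Row 1: 0.5*-3.9=-1.95, 4.9*-6.8=-33.32 => row sum = -35.27
Row 2: -6.9*-8.7=60.03, -6.7*-4.1=27.47 => row sum = 87.5
Total = -35.27 + 87.5 = 52.23

52.23


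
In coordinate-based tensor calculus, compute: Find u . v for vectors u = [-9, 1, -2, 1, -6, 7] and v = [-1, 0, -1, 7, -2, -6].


The inner product u . v = sum of u_i * v_i.
Term-by-term: -9 * -1, 1 * 0, -2 * -1, 1 * 7, -6 * -2, 7 * -6
Products: 9, 0, 2, 7, 12, -42
Sum = 9 + 0 + 2 + 7 + 12 + -42 = -12

-12


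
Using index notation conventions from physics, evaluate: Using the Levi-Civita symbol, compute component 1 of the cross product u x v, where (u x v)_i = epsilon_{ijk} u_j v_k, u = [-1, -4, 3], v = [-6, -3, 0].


(u x v)_1 = sum_{j,k} epsilon_{1jk} u_j v_k. Only permutations of (1,2,3) contribute; the two non-zero terms are:
eps_{123} u_2 v_3 = 1 * -4 * 0 = 0
eps_{132} u_3 v_2 = -1 * 3 * -3 = 9
(u x v)_1 = 9

9


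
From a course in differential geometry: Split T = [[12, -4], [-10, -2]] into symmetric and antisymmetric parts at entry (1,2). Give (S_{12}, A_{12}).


T_{12} = -4
T_{21} = -10
S_{12} = (-4 + -10)/2 = -14/2 = -7
A_{12} = (-4 - -10)/2 = 6/2 = 3
Check: S + A = -7 + 3 = -4 = T_{12}.

(-7, 3)


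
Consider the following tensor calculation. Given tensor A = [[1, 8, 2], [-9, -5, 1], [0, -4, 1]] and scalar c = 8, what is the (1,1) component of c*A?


Scalar multiplication: (cA)_{ij} = c * A_{ij}.
c = 8
A_{11} = 1
(cA)_{11} = 8 * 1 = 8

8


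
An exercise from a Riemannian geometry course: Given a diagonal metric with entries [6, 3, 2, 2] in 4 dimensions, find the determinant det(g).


For a diagonal metric, the determinant is the product of diagonal entries.
Diagonal entries: 6, 3, 2, 2
det(g) = 6 * 3 * 2 * 2 = 72

72


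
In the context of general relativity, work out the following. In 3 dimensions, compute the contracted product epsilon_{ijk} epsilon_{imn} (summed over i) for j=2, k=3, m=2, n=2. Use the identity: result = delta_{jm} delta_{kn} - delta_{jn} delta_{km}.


Using the identity: epsilon_{ijk} epsilon_{imn} = delta_{jm} delta_{kn} - delta_{jn} delta_{km}.
delta_{22} = 1
delta_{32} = 0
delta_{22} = 1
delta_{32} = 0
Result = 1 * 0 - 1 * 0 = 0 - 0 = 0

0


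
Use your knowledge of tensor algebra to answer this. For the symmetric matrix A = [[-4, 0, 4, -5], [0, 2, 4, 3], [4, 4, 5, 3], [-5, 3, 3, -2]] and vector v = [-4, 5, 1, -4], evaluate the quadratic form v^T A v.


First compute Av:
(Av)_1 = -4*-4 + 0*5 + 4*1 + -5*-4 = 40
(Av)_2 = 0*-4 + 2*5 + 4*1 + 3*-4 = 2
(Av)_3 = 4*-4 + 4*5 + 5*1 + 3*-4 = -3
(Av)_4 = -5*-4 + 3*5 + 3*1 + -2*-4 = 46
Av = [40, 2, -3, 46]
Then v^T (Av) = -4*40 + 5*2 + 1*-3 + -4*46
= -160 + 10 + -3 + -184 = -337

-337


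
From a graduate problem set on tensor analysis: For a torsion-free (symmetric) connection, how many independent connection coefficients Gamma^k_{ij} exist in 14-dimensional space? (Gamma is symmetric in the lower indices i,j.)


Christoffel symbols Gamma^k_{ij} are symmetric in i,j, so there are d * d(d+1)/2 independent symbols.
d = 14
d(d+1)/2 = 14 * 15 / 2 = 105
Total = 14 * 105 = 1470

1470


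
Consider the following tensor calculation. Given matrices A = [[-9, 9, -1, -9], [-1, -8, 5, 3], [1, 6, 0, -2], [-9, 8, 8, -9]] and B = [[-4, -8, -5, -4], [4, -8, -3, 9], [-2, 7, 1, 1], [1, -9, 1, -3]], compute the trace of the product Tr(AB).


Tr(AB) = sum_i (AB)_{ii} where (AB)_{ii} = sum_k A_{ik} B_{ki}.
(AB)_{11} = -9*-4 + 9*4 + -1*-2 + -9*1 = 65
(AB)_{22} = -1*-8 + -8*-8 + 5*7 + 3*-9 = 80
(AB)_{33} = 1*-5 + 6*-3 + 0*1 + -2*1 = -25
(AB)_{44} = -9*-4 + 8*9 + 8*1 + -9*-3 = 143
Tr(AB) = 65 + 80 + -25 + 143 = 263

263


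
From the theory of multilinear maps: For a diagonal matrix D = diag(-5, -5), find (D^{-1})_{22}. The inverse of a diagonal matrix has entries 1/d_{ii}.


For a diagonal matrix, the inverse has entries (D^{-1})_{ii} = 1/d_{ii}.
The diagonal entries are: d_{11} = -5, d_{22} = -5
We need (D^{-1})_{22} = 1/d_{22} = 1/-5 = -1/5

-1/5


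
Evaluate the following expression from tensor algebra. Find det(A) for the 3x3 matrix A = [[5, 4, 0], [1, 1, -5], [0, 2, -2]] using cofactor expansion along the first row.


Expanding along the first row, det(A) = a11*M_11 - a12*M_12 + a13*M_13, where M_1j is the (1,j) minor.
Minor M_11 = 1*-2 - -5*2 = 8
Minor M_12 = 1*-2 - -5*0 = -2
Minor M_13 = 1*2 - 1*0 = 2
det = 5*(8) - 4*(-2) + 0*(2)
    = 40 - -8 + 0
    = 48

48


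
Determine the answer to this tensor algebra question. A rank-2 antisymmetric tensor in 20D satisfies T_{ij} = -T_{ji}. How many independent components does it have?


An antisymmetric rank-2 tensor satisfies A_{ij} = -A_{ji}, so diagonal entries are zero.
The independent components are the upper-triangular entries: C(n, 2) = n(n-1)/2.
n = 20
C(20, 2) = 20 * 19 / 2 = 380 / 2 = 190

190


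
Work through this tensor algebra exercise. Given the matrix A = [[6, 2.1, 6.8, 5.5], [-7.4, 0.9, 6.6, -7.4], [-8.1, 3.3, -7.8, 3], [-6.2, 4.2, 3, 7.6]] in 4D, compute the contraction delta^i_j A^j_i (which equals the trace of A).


The contraction (trace) of a rank-2 tensor is the sum of its diagonal elements.
Diagonal entries: A[1,1] = 6, A[2,2] = 0.9, A[3,3] = -7.8, A[4,4] = 7.6
Tr(A) = 6 + 0.9 + -7.8 + 7.6 = 6.7

6.7


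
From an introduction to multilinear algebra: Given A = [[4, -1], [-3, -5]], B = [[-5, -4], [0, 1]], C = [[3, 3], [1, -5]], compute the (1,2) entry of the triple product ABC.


(ABC)_{12} = sum_m (AB)_{1m} C_{m2}. First compute row 1 of AB.
(AB)_{11} = 4*-5 + -1*0 = -20
(AB)_{12} = 4*-4 + -1*1 = -17
Now contract with column 2 of C:
(AB)_{11} * C_{12} = -20 * 3 = -60
(AB)_{12} * C_{22} = -17 * -5 = 85
(ABC)_{12} = -60 + 85 = 25

25


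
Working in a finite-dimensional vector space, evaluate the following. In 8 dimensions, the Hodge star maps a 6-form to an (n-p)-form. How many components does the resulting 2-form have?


The Hodge dual of a p-form on an n-dimensional manifold is an (n-p)-form.
n = 8, p = 6, so dual degree = 8 - 6 = 2
The number of components is C(n, n-p) = C(8, 2) = 28

28


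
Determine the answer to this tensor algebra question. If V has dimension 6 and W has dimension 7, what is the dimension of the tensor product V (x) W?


The dimension of a tensor product is the product of dimensions.
dim(V) = 6, dim(W) = 7
dim(V (x) W) = 6 * 7 = 42

42


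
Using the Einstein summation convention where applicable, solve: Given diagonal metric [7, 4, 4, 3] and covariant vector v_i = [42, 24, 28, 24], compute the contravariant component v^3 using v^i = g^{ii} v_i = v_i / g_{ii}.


To raise an index with a diagonal metric: v^i = v_i / g_{ii}.
For index 3: v_3 = 28, g_{33} = 4
v^3 = 28 / 4 = 7

7


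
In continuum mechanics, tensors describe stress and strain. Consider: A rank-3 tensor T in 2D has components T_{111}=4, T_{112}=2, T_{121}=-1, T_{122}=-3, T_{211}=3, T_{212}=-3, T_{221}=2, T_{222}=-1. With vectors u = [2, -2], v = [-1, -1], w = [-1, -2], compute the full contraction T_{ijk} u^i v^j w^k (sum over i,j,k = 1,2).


S = sum over i,j,k of T_{ijk} u_i v_j w_k. Expanding all 8 terms:
T_{111}*u_1*v_1*w_1 = 4*2*-1*-1 = 8  (running total: 8)
T_{112}*u_1*v_1*w_2 = 2*2*-1*-2 = 8  (running total: 16)
T_{121}*u_1*v_2*w_1 = -1*2*-1*-1 = -2  (running total: 14)
T_{122}*u_1*v_2*w_2 = -3*2*-1*-2 = -12  (running total: 2)
T_{211}*u_2*v_1*w_1 = 3*-2*-1*-1 = -6  (running total: -4)
T_{212}*u_2*v_1*w_2 = -3*-2*-1*-2 = 12  (running total: 8)
T_{221}*u_2*v_2*w_1 = 2*-2*-1*-1 = -4  (running total: 4)
T_{222}*u_2*v_2*w_2 = -1*-2*-1*-2 = 4  (running total: 8)
S = 8

8


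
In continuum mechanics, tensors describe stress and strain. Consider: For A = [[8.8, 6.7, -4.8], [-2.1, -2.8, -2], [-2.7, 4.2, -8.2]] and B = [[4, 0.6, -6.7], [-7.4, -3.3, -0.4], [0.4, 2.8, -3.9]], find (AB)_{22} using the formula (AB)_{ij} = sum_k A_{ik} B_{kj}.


(AB)_{ij} = sum_k A_{ik} B_{kj}.
For i=2, j=2:
A_{21} * B_{12} = -2.1 * 0.6 = -1.26
A_{22} * B_{22} = -2.8 * -3.3 = 9.24
A_{23} * B_{32} = -2 * 2.8 = -5.6
Sum = -1.26 + 9.24 + -5.6 = 2.38

2.38


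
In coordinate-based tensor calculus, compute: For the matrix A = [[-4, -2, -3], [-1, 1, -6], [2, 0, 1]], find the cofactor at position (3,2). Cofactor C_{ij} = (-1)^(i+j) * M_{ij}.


To find cofactor C_{32}, delete row 3 and column 2.
The resulting 2x2 submatrix is: [[-4, -3], [-1, -6]]
Minor M_{32} = -4*-6 - -3*-1
  = 24 - 3 = 21
Sign = (-1)^(3+2) = (-1)^5 = -1
Cofactor C_{32} = -1 * 21 = -21

-21


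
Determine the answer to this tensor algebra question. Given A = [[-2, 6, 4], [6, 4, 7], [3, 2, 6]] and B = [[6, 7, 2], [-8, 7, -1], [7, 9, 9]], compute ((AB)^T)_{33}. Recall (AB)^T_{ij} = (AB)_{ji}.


(AB)^T_{ij} = (AB)_{ji} = sum_k A_{jk} B_{ki}.
For i=3, j=3 we need (AB)_{33}:
A_{31} * B_{13} = 3 * 2 = 6
A_{32} * B_{23} = 2 * -1 = -2
A_{33} * B_{33} = 6 * 9 = 54
Sum = 6 + -2 + 54 = 58

58


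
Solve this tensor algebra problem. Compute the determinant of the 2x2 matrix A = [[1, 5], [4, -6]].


For a 2x2 matrix [[a, b], [c, d]], det = a*d - b*c.
a = 1, b = 5, c = 4, d = -6
a*d = 1 * -6 = -6
b*c = 5 * 4 = 20
det = -6 - 20 = -26

-26


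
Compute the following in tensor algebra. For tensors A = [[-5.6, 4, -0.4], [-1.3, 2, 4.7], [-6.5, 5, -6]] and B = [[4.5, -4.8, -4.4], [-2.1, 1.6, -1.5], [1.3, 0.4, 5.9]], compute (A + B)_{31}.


Tensor addition is component-wise: (A + B)_{ij} = A_{ij} + B_{ij}.
A_{31} = -6.5
B_{31} = 1.3
(A + B)_{31} = -6.5 + 1.3 = -5.2

-5.2


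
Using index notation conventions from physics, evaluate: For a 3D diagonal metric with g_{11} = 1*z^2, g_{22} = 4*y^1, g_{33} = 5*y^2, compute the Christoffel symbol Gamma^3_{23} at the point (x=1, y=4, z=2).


For a diagonal metric, Gamma^k_{ij} = (1/2) g^{kk} (dg_{ik}/dx_j + dg_{jk}/dx_i - dg_{ij}/dx_k).
The metric is diagonal, so g_{ab} = 0 for a != b.
At the given point: g_{11} = 4, g_{22} = 16, g_{33} = 80
g^{33} = 1/80
dg_{23}/dx_3 = 0 (off-diagonal)
dg_{33}/dx_2 = dg_{33}/dx_2 = 40
dg_{23}/dx_3 = 0 (off-diagonal)
Numerator = 0 + 40 - 0 = 40
Gamma^3_{23} = 40 / (2 * 80) = 1/4

1/4


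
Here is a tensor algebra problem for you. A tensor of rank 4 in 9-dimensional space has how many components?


The number of components of a rank-r tensor in d dimensions is d^r.
Here d = 9 and r = 4.
9^4 = 6561

6561


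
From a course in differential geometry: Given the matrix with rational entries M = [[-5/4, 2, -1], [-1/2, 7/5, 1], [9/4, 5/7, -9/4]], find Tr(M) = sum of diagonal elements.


The trace is the sum of diagonal entries.
Diagonal: M[1,1] = -5/4, M[2,2] = 7/5, M[3,3] = -9/4
Tr(M) = -5/4 + 7/5 + -9/4
Computing step by step:
After adding M[1,1]: -5/4
After adding M[2,2]: 3/20
After adding M[3,3]: -21/10
Tr(M) = -21/10

-21/10


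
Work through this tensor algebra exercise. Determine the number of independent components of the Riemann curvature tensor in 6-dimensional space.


The Riemann tensor in d dimensions has d^2(d^2 - 1)/12 independent components.
d = 6, so d^2 = 36
d^2 - 1 = 35
d^2(d^2 - 1) = 36 * 35 = 1260
Divide by 12: 1260 / 12 = 105

105


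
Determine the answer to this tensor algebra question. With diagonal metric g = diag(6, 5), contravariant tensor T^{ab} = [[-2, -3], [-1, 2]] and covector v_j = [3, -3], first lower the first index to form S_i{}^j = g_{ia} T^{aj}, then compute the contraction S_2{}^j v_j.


Step 1: lower the first index. For a diagonal metric, g_{ia} T^{aj} = g_{ii} T^{ij} (no sum on i).
g_{22} = 5
S_2{}^1 = 5 * T^{21} = 5 * -1 = -5
S_2{}^2 = 5 * T^{22} = 5 * 2 = 10
Step 2: contract S_2{}^j with v_j.
S_2{}^1 * v_1 = -5 * 3 = -15
S_2{}^2 * v_2 = 10 * -3 = -30
Result = -15 + -30 = -45

-45


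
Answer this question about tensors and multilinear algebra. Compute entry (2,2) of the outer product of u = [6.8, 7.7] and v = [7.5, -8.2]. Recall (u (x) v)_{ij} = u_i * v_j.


The outer product entry T_{ij} = u_i * v_j.
We need i=2, j=2.
u_2 = 7.7, v_2 = -8.2
T_{2,2} = 7.7 * -8.2 = -63.14

-63.14


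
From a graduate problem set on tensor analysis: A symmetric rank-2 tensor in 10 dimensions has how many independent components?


A symmetric rank-2 tensor in d dimensions has d(d+1)/2 independent components.
d = 10
d(d+1)/2 = 10 * 11 / 2 = 110 / 2 = 55

55


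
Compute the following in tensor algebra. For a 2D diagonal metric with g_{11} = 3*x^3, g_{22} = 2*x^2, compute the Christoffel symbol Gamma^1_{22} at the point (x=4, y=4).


For a diagonal metric, Gamma^k_{ij} = (1/2) g^{kk} (dg_{ik}/dx_j + dg_{jk}/dx_i - dg_{ij}/dx_k).
The metric is diagonal, so g_{ab} = 0 for a != b.
At the given point: g_{11} = 192, g_{22} = 32
g^{11} = 1/192
dg_{21}/dx_2 = 0 (off-diagonal)
dg_{21}/dx_2 = 0 (off-diagonal)
dg_{22}/dx_1 = dg_{22}/dx_1 = 16
Numerator = 0 + 0 - 16 = -16
Gamma^1_{22} = -16 / (2 * 192) = -1/24

-1/24


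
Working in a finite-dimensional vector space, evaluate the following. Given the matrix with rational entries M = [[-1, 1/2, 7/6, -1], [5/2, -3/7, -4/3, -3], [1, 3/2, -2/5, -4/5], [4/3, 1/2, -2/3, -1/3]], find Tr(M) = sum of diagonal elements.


The trace is the sum of diagonal entries.
Diagonal: M[1,1] = -1, M[2,2] = -3/7, M[3,3] = -2/5, M[4,4] = -1/3
Tr(M) = -1 + -3/7 + -2/5 + -1/3
Computing step by step:
After adding M[1,1]: -1
After adding M[2,2]: -10/7
After adding M[3,3]: -64/35
After adding M[4,4]: -227/105
Tr(M) = -227/105

-227/105


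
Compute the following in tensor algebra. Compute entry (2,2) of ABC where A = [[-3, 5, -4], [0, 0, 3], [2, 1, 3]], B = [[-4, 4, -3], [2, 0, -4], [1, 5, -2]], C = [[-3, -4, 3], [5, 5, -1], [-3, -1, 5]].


(ABC)_{22} = sum_m (AB)_{2m} C_{m2}. First compute row 2 of AB.
(AB)_{21} = 0*-4 + 0*2 + 3*1 = 3
(AB)_{22} = 0*4 + 0*0 + 3*5 = 15
(AB)_{23} = 0*-3 + 0*-4 + 3*-2 = -6
Now contract with column 2 of C:
(AB)_{21} * C_{12} = 3 * -4 = -12
(AB)_{22} * C_{22} = 15 * 5 = 75
(AB)_{23} * C_{32} = -6 * -1 = 6
(ABC)_{22} = -12 + 75 + 6 = 69

69


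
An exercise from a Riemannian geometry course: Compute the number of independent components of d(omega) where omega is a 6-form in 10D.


The exterior derivative of a p-form is a (p+1)-form.
Its number of independent components is C(n, p+1).
n = 10, p+1 = 7
C(10, 7) = 120

120


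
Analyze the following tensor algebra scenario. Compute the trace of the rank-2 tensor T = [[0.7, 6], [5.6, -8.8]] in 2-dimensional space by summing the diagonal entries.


The contraction (trace) of a rank-2 tensor is the sum of its diagonal elements.
Diagonal entries: A[1,1] = 0.7, A[2,2] = -8.8
Tr(A) = 0.7 + -8.8 = -8.1

-8.1


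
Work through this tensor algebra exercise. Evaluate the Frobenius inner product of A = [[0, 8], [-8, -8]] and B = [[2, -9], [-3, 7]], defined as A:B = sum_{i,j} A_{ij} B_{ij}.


A:B = sum over all i,j of A_{ij} * B_{ij}.
Row 1: 0*2=0, 8*-9=-72 => row sum = -72
Row 2: -8*-3=24, -8*7=-56 => row sum = -32
Total = -72 + -32 = -104

-104


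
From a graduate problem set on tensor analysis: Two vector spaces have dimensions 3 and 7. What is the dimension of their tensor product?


The dimension of a tensor product is the product of dimensions.
dim(V) = 3, dim(W) = 7
dim(V (x) W) = 3 * 7 = 21

21


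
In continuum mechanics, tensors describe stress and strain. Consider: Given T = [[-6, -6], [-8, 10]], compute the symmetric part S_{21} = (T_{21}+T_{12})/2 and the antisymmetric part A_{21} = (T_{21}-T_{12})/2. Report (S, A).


T_{21} = -8
T_{12} = -6
S_{21} = (-8 + -6)/2 = -14/2 = -7
A_{21} = (-8 - -6)/2 = -2/2 = -1
Check: S + A = -7 + -1 = -8 = T_{21}.

(-7, -1)


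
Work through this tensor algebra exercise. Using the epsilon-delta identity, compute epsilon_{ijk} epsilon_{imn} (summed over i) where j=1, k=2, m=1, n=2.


Using the identity: epsilon_{ijk} epsilon_{imn} = delta_{jm} delta_{kn} - delta_{jn} delta_{km}.
delta_{11} = 1
delta_{22} = 1
delta_{12} = 0
delta_{21} = 0
Result = 1 * 1 - 0 * 0 = 1 - 0 = 1

1


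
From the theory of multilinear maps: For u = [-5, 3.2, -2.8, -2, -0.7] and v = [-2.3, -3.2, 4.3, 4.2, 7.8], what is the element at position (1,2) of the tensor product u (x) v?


The outer product entry T_{ij} = u_i * v_j.
We need i=1, j=2.
u_1 = -5, v_2 = -3.2
T_{1,2} = -5 * -3.2 = 16

16


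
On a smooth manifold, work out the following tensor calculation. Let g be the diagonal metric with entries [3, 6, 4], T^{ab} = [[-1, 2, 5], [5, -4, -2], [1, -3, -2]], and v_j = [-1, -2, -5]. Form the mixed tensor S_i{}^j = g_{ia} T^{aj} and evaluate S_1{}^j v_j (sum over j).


Step 1: lower the first index. For a diagonal metric, g_{ia} T^{aj} = g_{ii} T^{ij} (no sum on i).
g_{11} = 3
S_1{}^1 = 3 * T^{11} = 3 * -1 = -3
S_1{}^2 = 3 * T^{12} = 3 * 2 = 6
S_1{}^3 = 3 * T^{13} = 3 * 5 = 15
Step 2: contract S_1{}^j with v_j.
S_1{}^1 * v_1 = -3 * -1 = 3
S_1{}^2 * v_2 = 6 * -2 = -12
S_1{}^3 * v_3 = 15 * -5 = -75
Result = 3 + -12 + -75 = -84

-84


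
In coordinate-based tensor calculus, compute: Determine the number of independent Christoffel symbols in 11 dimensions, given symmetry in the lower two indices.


Christoffel symbols Gamma^k_{ij} are symmetric in i,j, so there are d * d(d+1)/2 independent symbols.
d = 11
d(d+1)/2 = 11 * 12 / 2 = 66
Total = 11 * 66 = 726

726


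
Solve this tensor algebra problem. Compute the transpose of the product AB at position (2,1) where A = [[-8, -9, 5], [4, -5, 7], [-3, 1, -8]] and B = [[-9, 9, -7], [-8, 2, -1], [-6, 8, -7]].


(AB)^T_{ij} = (AB)_{ji} = sum_k A_{jk} B_{ki}.
For i=2, j=1 we need (AB)_{12}:
A_{11} * B_{12} = -8 * 9 = -72
A_{12} * B_{22} = -9 * 2 = -18
A_{13} * B_{32} = 5 * 8 = 40
Sum = -72 + -18 + 40 = -50

-50


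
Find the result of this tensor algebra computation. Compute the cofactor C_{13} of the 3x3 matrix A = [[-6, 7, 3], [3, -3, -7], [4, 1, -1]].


To find cofactor C_{13}, delete row 1 and column 3.
The resulting 2x2 submatrix is: [[3, -3], [4, 1]]
Minor M_{13} = 3*1 - -3*4
  = 3 - -12 = 15
Sign = (-1)^(1+3) = (-1)^4 = 1
Cofactor C_{13} = 1 * 15 = 15

15


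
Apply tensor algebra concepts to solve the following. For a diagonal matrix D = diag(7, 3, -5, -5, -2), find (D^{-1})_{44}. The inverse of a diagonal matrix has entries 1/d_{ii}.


For a diagonal matrix, the inverse has entries (D^{-1})_{ii} = 1/d_{ii}.
The diagonal entries are: d_{11} = 7, d_{22} = 3, d_{33} = -5, d_{44} = -5, d_{55} = -2
We need (D^{-1})_{44} = 1/d_{44} = 1/-5 = -1/5

-1/5


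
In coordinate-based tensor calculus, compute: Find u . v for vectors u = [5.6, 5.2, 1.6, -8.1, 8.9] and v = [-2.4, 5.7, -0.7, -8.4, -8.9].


The inner product u . v = sum of u_i * v_i.
Term-by-term: 5.6 * -2.4, 5.2 * 5.7, 1.6 * -0.7, -8.1 * -8.4, 8.9 * -8.9
Products: -13.44, 29.64, -1.12, 68.04, -79.21
Sum = -13.44 + 29.64 + -1.12 + 68.04 + -79.21 = 3.91

3.91


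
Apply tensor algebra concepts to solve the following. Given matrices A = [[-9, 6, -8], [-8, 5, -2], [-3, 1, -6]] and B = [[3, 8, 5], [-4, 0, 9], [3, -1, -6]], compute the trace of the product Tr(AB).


Tr(AB) = sum_i (AB)_{ii} where (AB)_{ii} = sum_k A_{ik} B_{ki}.
(AB)_{11} = -9*3 + 6*-4 + -8*3 = -75
(AB)_{22} = -8*8 + 5*0 + -2*-1 = -62
(AB)_{33} = -3*5 + 1*9 + -6*-6 = 30
Tr(AB) = -75 + -62 + 30 = -107

-107


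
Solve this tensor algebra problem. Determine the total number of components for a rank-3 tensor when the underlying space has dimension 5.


The number of components of a rank-r tensor in d dimensions is d^r.
Here d = 5 and r = 3.
5^3 = 125

125


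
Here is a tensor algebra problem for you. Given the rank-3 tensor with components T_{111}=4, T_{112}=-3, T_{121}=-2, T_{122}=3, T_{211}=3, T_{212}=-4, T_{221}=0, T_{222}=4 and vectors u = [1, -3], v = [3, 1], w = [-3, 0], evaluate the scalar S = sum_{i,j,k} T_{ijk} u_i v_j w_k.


S = sum over i,j,k of T_{ijk} u_i v_j w_k. Expanding all 8 terms:
T_{111}*u_1*v_1*w_1 = 4*1*3*-3 = -36  (running total: -36)
T_{112}*u_1*v_1*w_2 = -3*1*3*0 = 0  (running total: -36)
T_{121}*u_1*v_2*w_1 = -2*1*1*-3 = 6  (running total: -30)
T_{122}*u_1*v_2*w_2 = 3*1*1*0 = 0  (running total: -30)
T_{211}*u_2*v_1*w_1 = 3*-3*3*-3 = 81  (running total: 51)
T_{212}*u_2*v_1*w_2 = -4*-3*3*0 = 0  (running total: 51)
T_{221}*u_2*v_2*w_1 = 0*-3*1*-3 = 0  (running total: 51)
T_{222}*u_2*v_2*w_2 = 4*-3*1*0 = 0  (running total: 51)
S = 51

51


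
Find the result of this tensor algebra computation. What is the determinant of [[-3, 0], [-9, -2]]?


For a 2x2 matrix [[a, b], [c, d]], det = a*d - b*c.
a = -3, b = 0, c = -9, d = -2
a*d = -3 * -2 = 6
b*c = 0 * -9 = 0
det = 6 - 0 = 6

6


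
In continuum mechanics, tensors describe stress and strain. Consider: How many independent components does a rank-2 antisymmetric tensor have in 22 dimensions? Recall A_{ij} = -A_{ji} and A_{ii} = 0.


An antisymmetric rank-2 tensor satisfies A_{ij} = -A_{ji}, so diagonal entries are zero.
The independent components are the upper-triangular entries: C(n, 2) = n(n-1)/2.
n = 22
C(22, 2) = 22 * 21 / 2 = 462 / 2 = 231

231


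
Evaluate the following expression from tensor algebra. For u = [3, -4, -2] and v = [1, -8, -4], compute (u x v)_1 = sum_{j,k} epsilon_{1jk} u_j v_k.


(u x v)_1 = sum_{j,k} epsilon_{1jk} u_j v_k. Only permutations of (1,2,3) contribute; the two non-zero terms are:
eps_{123} u_2 v_3 = 1 * -4 * -4 = 16
eps_{132} u_3 v_2 = -1 * -2 * -8 = -16
(u x v)_1 = 0

0


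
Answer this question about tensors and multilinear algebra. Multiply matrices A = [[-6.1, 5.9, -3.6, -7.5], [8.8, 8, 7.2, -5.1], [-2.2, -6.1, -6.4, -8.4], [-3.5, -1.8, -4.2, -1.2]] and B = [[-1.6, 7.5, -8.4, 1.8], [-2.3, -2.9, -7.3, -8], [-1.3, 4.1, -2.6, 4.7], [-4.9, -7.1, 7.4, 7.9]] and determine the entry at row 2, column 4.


(AB)_{ij} = sum_k A_{ik} B_{kj}.
For i=2, j=4:
A_{21} * B_{14} = 8.8 * 1.8 = 15.84
A_{22} * B_{24} = 8 * -8 = -64
A_{23} * B_{34} = 7.2 * 4.7 = 33.84
A_{24} * B_{44} = -5.1 * 7.9 = -40.29
Sum = 15.84 + -64 + 33.84 + -40.29 = -54.61

-54.61


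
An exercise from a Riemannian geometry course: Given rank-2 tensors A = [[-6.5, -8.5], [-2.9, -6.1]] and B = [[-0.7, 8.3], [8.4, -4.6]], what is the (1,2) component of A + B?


Tensor addition is component-wise: (A + B)_{ij} = A_{ij} + B_{ij}.
A_{12} = -8.5
B_{12} = 8.3
(A + B)_{12} = -8.5 + 8.3 = -0.2

-0.2


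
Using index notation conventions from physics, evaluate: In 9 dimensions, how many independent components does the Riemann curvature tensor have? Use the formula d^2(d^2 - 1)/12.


The Riemann tensor in d dimensions has d^2(d^2 - 1)/12 independent components.
d = 9, so d^2 = 81
d^2 - 1 = 80
d^2(d^2 - 1) = 81 * 80 = 6480
Divide by 12: 6480 / 12 = 540

540


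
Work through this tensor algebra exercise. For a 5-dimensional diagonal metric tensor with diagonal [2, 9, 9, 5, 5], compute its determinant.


For a diagonal metric, the determinant is the product of diagonal entries.
Diagonal entries: 2, 9, 9, 5, 5
det(g) = 2 * 9 * 9 * 5 * 5 = 4050

4050


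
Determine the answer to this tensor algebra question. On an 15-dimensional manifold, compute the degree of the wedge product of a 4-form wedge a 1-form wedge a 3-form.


The degree of a wedge product is the sum of the degrees of the individual forms.
Degrees: 4, 1, 3
Total degree = 4 + 1 + 3 = 8

8


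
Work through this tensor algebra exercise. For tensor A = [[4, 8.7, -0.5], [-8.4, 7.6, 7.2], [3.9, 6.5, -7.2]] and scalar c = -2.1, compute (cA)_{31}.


Scalar multiplication: (cA)_{ij} = c * A_{ij}.
c = -2.1
A_{31} = 3.9
(cA)_{31} = -2.1 * 3.9 = -8.19

-8.19


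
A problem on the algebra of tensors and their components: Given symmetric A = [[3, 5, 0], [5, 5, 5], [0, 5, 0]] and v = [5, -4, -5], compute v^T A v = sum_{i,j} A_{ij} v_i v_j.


First compute Av:
(Av)_1 = 3*5 + 5*-4 + 0*-5 = -5
(Av)_2 = 5*5 + 5*-4 + 5*-5 = -20
(Av)_3 = 0*5 + 5*-4 + 0*-5 = -20
Av = [-5, -20, -20]
Then v^T (Av) = 5*-5 + -4*-20 + -5*-20
= -25 + 80 + 100 = 155

155


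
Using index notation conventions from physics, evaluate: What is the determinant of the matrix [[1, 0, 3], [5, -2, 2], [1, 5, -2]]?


Expanding along the first row, det(A) = a11*M_11 - a12*M_12 + a13*M_13, where M_1j is the (1,j) minor.
Minor M_11 = -2*-2 - 2*5 = -6
Minor M_12 = 5*-2 - 2*1 = -12
Minor M_13 = 5*5 - -2*1 = 27
det = 1*(-6) - 0*(-12) + 3*(27)
    = -6 - 0 + 81
    = 75

75


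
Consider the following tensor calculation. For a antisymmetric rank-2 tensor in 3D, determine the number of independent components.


A antisymmetric rank-2 tensor in d dimensions has d(d-1)/2 independent components.
d = 3
d(d-1)/2 = 3 * 2 / 2 = 6 / 2 = 3

3


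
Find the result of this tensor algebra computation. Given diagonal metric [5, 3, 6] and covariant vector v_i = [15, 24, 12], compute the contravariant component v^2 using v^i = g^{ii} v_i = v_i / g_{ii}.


To raise an index with a diagonal metric: v^i = v_i / g_{ii}.
For index 2: v_2 = 24, g_{22} = 3
v^2 = 24 / 3 = 8

8


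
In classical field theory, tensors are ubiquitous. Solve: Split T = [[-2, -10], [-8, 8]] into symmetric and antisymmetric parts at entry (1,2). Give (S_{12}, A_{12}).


T_{12} = -10
T_{21} = -8
S_{12} = (-10 + -8)/2 = -18/2 = -9
A_{12} = (-10 - -8)/2 = -2/2 = -1
Check: S + A = -9 + -1 = -10 = T_{12}.

(-9, -1)


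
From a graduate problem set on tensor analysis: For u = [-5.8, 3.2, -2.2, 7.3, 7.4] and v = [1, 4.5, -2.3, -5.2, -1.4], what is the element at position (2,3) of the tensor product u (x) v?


The outer product entry T_{ij} = u_i * v_j.
We need i=2, j=3.
u_2 = 3.2, v_3 = -2.3
T_{2,3} = 3.2 * -2.3 = -7.36

-7.36


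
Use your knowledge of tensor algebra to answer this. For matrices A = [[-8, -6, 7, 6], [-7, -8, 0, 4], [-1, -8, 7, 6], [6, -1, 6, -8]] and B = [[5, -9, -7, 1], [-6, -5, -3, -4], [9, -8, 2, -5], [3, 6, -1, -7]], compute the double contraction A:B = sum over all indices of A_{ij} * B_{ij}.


A:B = sum over all i,j of A_{ij} * B_{ij}.
Row 1: -8*5=-40, -6*-9=54, 7*-7=-49, 6*1=6 => row sum = -29
Row 2: -7*-6=42, -8*-5=40, 0*-3=0, 4*-4=-16 => row sum = 66
Row 3: -1*9=-9, -8*-8=64, 7*2=14, 6*-5=-30 => row sum = 39
Row 4: 6*3=18, -1*6=-6, 6*-1=-6, -8*-7=56 => row sum = 62
Total = -29 + 66 + 39 + 62 = 138

138


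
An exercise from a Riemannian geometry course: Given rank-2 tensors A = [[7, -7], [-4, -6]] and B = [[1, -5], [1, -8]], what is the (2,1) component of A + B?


Tensor addition is component-wise: (A + B)_{ij} = A_{ij} + B_{ij}.
A_{21} = -4
B_{21} = 1
(A + B)_{21} = -4 + 1 = -3

-3


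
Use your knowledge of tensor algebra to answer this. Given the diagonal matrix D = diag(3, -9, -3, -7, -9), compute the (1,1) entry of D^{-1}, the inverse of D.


For a diagonal matrix, the inverse has entries (D^{-1})_{ii} = 1/d_{ii}.
The diagonal entries are: d_{11} = 3, d_{22} = -9, d_{33} = -3, d_{44} = -7, d_{55} = -9
We need (D^{-1})_{11} = 1/d_{11} = 1/3 = 1/3

1/3


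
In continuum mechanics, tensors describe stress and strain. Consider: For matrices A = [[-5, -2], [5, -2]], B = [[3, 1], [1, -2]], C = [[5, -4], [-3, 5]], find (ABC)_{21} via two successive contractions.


(ABC)_{21} = sum_m (AB)_{2m} C_{m1}. First compute row 2 of AB.
(AB)_{21} = 5*3 + -2*1 = 13
(AB)_{22} = 5*1 + -2*-2 = 9
Now contract with column 1 of C:
(AB)_{21} * C_{11} = 13 * 5 = 65
(AB)_{22} * C_{21} = 9 * -3 = -27
(ABC)_{21} = 65 + -27 = 38

38


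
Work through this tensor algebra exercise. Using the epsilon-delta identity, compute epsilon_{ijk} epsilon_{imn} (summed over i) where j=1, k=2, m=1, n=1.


Using the identity: epsilon_{ijk} epsilon_{imn} = delta_{jm} delta_{kn} - delta_{jn} delta_{km}.
delta_{11} = 1
delta_{21} = 0
delta_{11} = 1
delta_{21} = 0
Result = 1 * 0 - 1 * 0 = 0 - 0 = 0

0


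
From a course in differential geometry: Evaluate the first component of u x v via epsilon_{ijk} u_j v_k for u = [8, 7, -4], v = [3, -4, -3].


(u x v)_1 = sum_{j,k} epsilon_{1jk} u_j v_k. Only permutations of (1,2,3) contribute; the two non-zero terms are:
eps_{123} u_2 v_3 = 1 * 7 * -3 = -21
eps_{132} u_3 v_2 = -1 * -4 * -4 = -16
(u x v)_1 = -37

-37


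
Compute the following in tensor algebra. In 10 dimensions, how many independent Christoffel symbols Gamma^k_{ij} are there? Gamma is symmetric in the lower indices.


Christoffel symbols Gamma^k_{ij} are symmetric in i,j, so there are d * d(d+1)/2 independent symbols.
d = 10
d(d+1)/2 = 10 * 11 / 2 = 55
Total = 10 * 55 = 550

550


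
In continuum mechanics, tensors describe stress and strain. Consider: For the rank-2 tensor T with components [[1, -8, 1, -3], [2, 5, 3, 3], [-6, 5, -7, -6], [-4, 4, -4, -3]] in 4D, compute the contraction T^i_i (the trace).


The contraction (trace) of a rank-2 tensor is the sum of its diagonal elements.
Diagonal entries: A[1,1] = 1, A[2,2] = 5, A[3,3] = -7, A[4,4] = -3
Tr(A) = 1 + 5 + -7 + -3 = -4

-4


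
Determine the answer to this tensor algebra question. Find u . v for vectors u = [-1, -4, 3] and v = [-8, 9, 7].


The inner product u . v = sum of u_i * v_i.
Term-by-term: -1 * -8, -4 * 9, 3 * 7
Products: 8, -36, 21
Sum = 8 + -36 + 21 = -7

-7


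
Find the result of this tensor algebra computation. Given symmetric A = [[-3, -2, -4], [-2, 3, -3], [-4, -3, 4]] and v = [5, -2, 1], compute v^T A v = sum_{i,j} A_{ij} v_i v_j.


First compute Av:
(Av)_1 = -3*5 + -2*-2 + -4*1 = -15
(Av)_2 = -2*5 + 3*-2 + -3*1 = -19
(Av)_3 = -4*5 + -3*-2 + 4*1 = -10
Av = [-15, -19, -10]
Then v^T (Av) = 5*-15 + -2*-19 + 1*-10
= -75 + 38 + -10 = -47

-47


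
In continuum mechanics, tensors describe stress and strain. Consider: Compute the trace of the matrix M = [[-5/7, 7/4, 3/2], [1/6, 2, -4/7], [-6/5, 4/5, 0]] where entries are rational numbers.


The trace is the sum of diagonal entries.
Diagonal: M[1,1] = -5/7, M[2,2] = 2, M[3,3] = 0
Tr(M) = -5/7 + 2 + 0
Computing step by step:
After adding M[1,1]: -5/7
After adding M[2,2]: 9/7
After adding M[3,3]: 9/7
Tr(M) = 9/7

9/7


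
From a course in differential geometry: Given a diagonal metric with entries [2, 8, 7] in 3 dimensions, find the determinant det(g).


For a diagonal metric, the determinant is the product of diagonal entries.
Diagonal entries: 2, 8, 7
det(g) = 2 * 8 * 7 = 112

112


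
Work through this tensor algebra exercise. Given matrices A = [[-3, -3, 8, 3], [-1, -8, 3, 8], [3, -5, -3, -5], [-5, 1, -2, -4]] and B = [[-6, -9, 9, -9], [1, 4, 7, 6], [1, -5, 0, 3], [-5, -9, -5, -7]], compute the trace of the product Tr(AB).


Tr(AB) = sum_i (AB)_{ii} where (AB)_{ii} = sum_k A_{ik} B_{ki}.
(AB)_{11} = -3*-6 + -3*1 + 8*1 + 3*-5 = 8
(AB)_{22} = -1*-9 + -8*4 + 3*-5 + 8*-9 = -110
(AB)_{33} = 3*9 + -5*7 + -3*0 + -5*-5 = 17
(AB)_{44} = -5*-9 + 1*6 + -2*3 + -4*-7 = 73
Tr(AB) = 8 + -110 + 17 + 73 = -12

-12


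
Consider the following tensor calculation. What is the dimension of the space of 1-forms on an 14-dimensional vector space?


The dimension of the space of p-forms on an n-dimensional space is C(n, p).
n = 14, p = 1
C(14, 1) = 14! / (1! * 13!) = 14

14


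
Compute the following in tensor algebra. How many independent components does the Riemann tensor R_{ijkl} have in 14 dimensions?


The Riemann tensor in d dimensions has d^2(d^2 - 1)/12 independent components.
d = 14, so d^2 = 196
d^2 - 1 = 195
d^2(d^2 - 1) = 196 * 195 = 38220
Divide by 12: 38220 / 12 = 3185

3185


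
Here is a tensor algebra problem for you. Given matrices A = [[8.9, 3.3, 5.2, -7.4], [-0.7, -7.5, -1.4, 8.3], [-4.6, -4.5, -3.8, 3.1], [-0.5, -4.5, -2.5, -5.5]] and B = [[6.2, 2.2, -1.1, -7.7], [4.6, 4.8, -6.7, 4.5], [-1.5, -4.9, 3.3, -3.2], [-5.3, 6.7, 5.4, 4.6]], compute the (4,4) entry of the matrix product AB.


(AB)_{ij} = sum_k A_{ik} B_{kj}.
For i=4, j=4:
A_{41} * B_{14} = -0.5 * -7.7 = 3.85
A_{42} * B_{24} = -4.5 * 4.5 = -20.25
A_{43} * B_{34} = -2.5 * -3.2 = 8
A_{44} * B_{44} = -5.5 * 4.6 = -25.3
Sum = 3.85 + -20.25 + 8 + -25.3 = -33.7

-33.7


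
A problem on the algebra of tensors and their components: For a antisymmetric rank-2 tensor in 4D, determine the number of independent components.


A antisymmetric rank-2 tensor in d dimensions has d(d-1)/2 independent components.
d = 4
d(d-1)/2 = 4 * 3 / 2 = 12 / 2 = 6

6


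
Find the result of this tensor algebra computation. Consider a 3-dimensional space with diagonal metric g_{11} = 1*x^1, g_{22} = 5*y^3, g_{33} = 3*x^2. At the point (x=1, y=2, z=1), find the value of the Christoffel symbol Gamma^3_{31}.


For a diagonal metric, Gamma^k_{ij} = (1/2) g^{kk} (dg_{ik}/dx_j + dg_{jk}/dx_i - dg_{ij}/dx_k).
The metric is diagonal, so g_{ab} = 0 for a != b.
At the given point: g_{11} = 1, g_{22} = 40, g_{33} = 3
g^{33} = 1/3
dg_{33}/dx_1 = dg_{33}/dx_1 = 6
dg_{13}/dx_3 = 0 (off-diagonal)
dg_{31}/dx_3 = 0 (off-diagonal)
Numerator = 6 + 0 - 0 = 6
Gamma^3_{31} = 6 / (2 * 3) = 1

1


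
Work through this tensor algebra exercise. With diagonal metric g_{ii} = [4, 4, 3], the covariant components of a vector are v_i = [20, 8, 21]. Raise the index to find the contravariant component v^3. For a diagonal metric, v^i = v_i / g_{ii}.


To raise an index with a diagonal metric: v^i = v_i / g_{ii}.
For index 3: v_3 = 21, g_{33} = 3
v^3 = 21 / 3 = 7

7


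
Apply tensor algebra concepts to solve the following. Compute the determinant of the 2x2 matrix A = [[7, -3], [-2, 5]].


For a 2x2 matrix [[a, b], [c, d]], det = a*d - b*c.
a = 7, b = -3, c = -2, d = 5
a*d = 7 * 5 = 35
b*c = -3 * -2 = 6
det = 35 - 6 = 29

29
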